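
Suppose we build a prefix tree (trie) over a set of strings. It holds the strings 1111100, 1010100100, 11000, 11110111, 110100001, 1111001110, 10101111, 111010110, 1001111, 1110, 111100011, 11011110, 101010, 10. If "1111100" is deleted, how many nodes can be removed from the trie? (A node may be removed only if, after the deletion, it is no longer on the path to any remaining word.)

3

After clearing the end-marker at "1111100", prune upward until reaching a node still needed by another word.
The suffix "100" (3 nodes) is used only by "1111100"; the node for "1111" still has the child "0", so pruning stops there.
Nodes removed: 3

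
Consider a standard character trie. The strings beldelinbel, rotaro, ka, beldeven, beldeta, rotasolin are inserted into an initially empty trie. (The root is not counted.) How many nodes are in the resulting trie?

29

Trie structure (* marks end of a word):
(root)
├─ b
│  └─ e
│     └─ l
│        └─ d
│           └─ e
│              ├─ l
│              │  └─ i
│              │     └─ n
│              │        └─ b
│              │           └─ e
│              │              └─ l *
│              ├─ t
│              │  └─ a *
│              └─ v
│                 └─ e
│                    └─ n *
├─ k
│  └─ a *
└─ r
   └─ o
      └─ t
         └─ a
            ├─ r
            │  └─ o *
            └─ s
               └─ o
                  └─ l
                     └─ i
                        └─ n *
Counting every labelled node above: 29.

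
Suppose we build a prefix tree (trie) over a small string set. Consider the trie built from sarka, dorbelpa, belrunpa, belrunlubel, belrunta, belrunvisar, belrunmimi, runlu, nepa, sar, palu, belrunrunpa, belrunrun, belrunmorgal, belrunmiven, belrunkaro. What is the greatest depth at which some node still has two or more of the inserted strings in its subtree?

9

Look for the deepest trie node that still has at least two words in its subtree.
"belrunrun" and "belrunrunpa" agree on "belrunrun" (9 characters) before diverging; nothing deeper is shared.
Longest shared-prefix length: 9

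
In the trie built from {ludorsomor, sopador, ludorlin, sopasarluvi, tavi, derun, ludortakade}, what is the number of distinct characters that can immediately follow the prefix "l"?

1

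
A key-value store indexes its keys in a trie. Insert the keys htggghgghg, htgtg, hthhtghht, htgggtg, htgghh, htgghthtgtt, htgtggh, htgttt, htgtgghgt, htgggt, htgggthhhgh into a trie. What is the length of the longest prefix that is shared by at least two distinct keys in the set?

Equivalently: take the maximum, over all pairs, of their longest common prefix length.
"htgtggh" and "htgtgghgt" agree on "htgtggh" (7 characters) before diverging; nothing deeper is shared.
Longest shared-prefix length: 7

7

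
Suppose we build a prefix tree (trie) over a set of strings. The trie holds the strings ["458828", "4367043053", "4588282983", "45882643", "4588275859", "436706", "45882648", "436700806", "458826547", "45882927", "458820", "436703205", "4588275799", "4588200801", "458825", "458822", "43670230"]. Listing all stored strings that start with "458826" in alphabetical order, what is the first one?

45882643

DFS of the "458826" subtree visits, in order: "45882643", "45882648", "458826547"
The 1st is 45882643.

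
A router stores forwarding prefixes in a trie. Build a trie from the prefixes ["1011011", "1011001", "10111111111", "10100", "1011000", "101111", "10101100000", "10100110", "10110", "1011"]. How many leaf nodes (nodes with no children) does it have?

Leaves are exactly the stored words that no other stored word extends.
Those words: "10100110", "10101100000", "1011000", "1011001", "1011011", "10111111111"
Leaf count: 6

6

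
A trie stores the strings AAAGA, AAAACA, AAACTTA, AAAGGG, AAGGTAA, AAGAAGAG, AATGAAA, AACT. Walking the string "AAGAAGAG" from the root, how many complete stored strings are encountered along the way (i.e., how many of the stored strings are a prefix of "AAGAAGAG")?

1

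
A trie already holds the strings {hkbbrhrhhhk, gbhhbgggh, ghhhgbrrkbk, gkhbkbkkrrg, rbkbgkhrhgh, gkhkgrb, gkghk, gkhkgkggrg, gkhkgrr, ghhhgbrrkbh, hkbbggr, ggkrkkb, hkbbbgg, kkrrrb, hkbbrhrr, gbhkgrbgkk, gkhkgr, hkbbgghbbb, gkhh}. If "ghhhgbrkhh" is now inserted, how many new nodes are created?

3

The longest prefix of "ghhhgbrkhh" already in the trie is "ghhhgbr" (length 7).
New nodes needed: |"ghhhgbrkhh"| − 7 = 10 − 7 = 3.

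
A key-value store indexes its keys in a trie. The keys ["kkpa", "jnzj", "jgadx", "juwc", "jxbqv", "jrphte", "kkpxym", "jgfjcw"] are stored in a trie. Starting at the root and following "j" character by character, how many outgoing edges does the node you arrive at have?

Follow the path "j" to its node, then look at its outgoing edges.
Distinct next characters after "j": g, n, r, u, x.
That node has 5 child edges.

5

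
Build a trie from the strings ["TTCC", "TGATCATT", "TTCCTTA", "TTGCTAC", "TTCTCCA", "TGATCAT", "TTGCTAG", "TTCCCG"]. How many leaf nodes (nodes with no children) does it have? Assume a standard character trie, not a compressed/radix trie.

6

A leaf is a node with no children — equivalently, the end of a word that is not a proper prefix of any other stored word.
Those words: "TGATCATT", "TTCCCG", "TTCCTTA", "TTCTCCA", "TTGCTAC", "TTGCTAG"
Leaf count: 6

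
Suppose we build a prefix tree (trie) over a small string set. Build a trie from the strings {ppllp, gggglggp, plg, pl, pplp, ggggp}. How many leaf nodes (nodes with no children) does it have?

Leaves are exactly the stored words that no other stored word extends.
Those words: "gggglggp", "ggggp", "plg", "ppllp", "pplp"
Leaf count: 5

5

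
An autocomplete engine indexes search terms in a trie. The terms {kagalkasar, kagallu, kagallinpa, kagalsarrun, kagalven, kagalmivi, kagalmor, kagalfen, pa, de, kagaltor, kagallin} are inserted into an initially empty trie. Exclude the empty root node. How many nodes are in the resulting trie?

41

Trace insertions, counting only characters that open a new branch:
  "kagalkasar" → 10 new (k, a, g, a, l, k, a, s, a, r)
  "kagallu" → prefix "kagal" already present; 2 new (l, u)
  "kagallinpa" → prefix "kagall" already present; 4 new (i, n, p, a)
  "kagalsarrun" → prefix "kagal" already present; 6 new (s, a, r, r, u, n)
  "kagalven" → prefix "kagal" already present; 3 new (v, e, n)
  "kagalmivi" → prefix "kagal" already present; 4 new (m, i, v, i)
  "kagalmor" → prefix "kagalm" already present; 2 new (o, r)
  "kagalfen" → prefix "kagal" already present; 3 new (f, e, n)
  "pa" → 2 new (p, a)
  "de" → 2 new (d, e)
  "kagaltor" → prefix "kagal" already present; 3 new (t, o, r)
  "kagallin" → prefix "kagallin" already present; 0 new (none)
Total nodes = 10 + 2 + 4 + 6 + 3 + 4 + 2 + 3 + 2 + 2 + 3 + 0 = 41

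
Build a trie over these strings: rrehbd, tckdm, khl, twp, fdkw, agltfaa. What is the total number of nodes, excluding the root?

27

Insert word by word; a character creates a node only if that edge doesn't already exist:
  "rrehbd" → 6 new (r, r, e, h, b, d)
  "tckdm" → 5 new (t, c, k, d, m)
  "khl" → 3 new (k, h, l)
  "twp" → prefix "t" already present; 2 new (w, p)
  "fdkw" → 4 new (f, d, k, w)
  "agltfaa" → 7 new (a, g, l, t, f, a, a)
Total nodes = 6 + 5 + 3 + 2 + 4 + 7 = 27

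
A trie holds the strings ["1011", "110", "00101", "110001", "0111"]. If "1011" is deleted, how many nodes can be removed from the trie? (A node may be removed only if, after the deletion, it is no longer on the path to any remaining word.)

3

Walk "1011" from the leaf back toward the root, removing each node that no remaining word uses.
The suffix "011" (3 nodes) is used only by "1011"; the node for "1" still has the child "1", so pruning stops there.
Nodes removed: 3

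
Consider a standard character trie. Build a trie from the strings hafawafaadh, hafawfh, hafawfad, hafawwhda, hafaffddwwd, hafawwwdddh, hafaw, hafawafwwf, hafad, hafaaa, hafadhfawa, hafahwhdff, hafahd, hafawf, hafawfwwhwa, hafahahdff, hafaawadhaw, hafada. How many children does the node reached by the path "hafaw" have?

The children of the "hafaw" node are the distinct next characters among strings starting with "hafaw".
Distinct next characters after "hafaw": a, f, w.
That node has 3 child edges.

3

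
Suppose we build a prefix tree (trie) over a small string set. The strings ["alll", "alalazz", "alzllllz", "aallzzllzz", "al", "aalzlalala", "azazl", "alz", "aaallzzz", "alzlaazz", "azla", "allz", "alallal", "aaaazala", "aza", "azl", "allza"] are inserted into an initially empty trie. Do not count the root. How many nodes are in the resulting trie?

Count nodes per top-level branch (shared prefixes stored once):
  'a'-branch (aaaazala, aaallzzz, aallzzllzz, aalzlalala, al, alalazz, alallal, alll, allz, allza, alz, alzlaazz, alzllllz, aza, azazl, azl, azla): 57 nodes
Sum: 57

57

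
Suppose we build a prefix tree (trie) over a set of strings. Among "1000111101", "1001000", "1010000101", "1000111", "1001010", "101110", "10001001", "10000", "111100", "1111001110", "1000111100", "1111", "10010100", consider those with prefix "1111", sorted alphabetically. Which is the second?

Words with prefix "1111", in lexicographic order: "1111", "111100", "1111001110"
Position 2: 111100

111100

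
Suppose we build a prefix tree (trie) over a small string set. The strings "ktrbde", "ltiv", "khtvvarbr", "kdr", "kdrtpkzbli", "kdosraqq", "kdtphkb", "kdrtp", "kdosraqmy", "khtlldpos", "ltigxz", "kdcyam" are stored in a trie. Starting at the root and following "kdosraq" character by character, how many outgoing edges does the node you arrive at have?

Walk "kdosraq" from the root, arriving at one node.
Distinct next characters after "kdosraq": m, q.
That node has 2 child edges.

2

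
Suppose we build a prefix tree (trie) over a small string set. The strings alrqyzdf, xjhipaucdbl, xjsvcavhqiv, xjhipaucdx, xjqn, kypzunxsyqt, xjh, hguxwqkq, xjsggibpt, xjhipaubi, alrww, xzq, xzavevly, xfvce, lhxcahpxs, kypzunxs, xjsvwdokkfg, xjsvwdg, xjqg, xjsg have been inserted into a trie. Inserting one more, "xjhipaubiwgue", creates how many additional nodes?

4

"xjhipaubi" is already a path in the trie; the remaining "wgue" must be added.
New nodes needed: |"xjhipaubiwgue"| − 9 = 13 − 9 = 4.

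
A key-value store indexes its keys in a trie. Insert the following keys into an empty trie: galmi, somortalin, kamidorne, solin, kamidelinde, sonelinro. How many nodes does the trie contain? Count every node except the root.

40

Trace insertions, counting only characters that open a new branch:
  "galmi" → 5 new (g, a, l, m, i)
  "somortalin" → 10 new (s, o, m, o, r, t, a, l, i, n)
  "kamidorne" → 9 new (k, a, m, i, d, o, r, n, e)
  "solin" → prefix "so" already present; 3 new (l, i, n)
  "kamidelinde" → prefix "kamid" already present; 6 new (e, l, i, n, d, e)
  "sonelinro" → prefix "so" already present; 7 new (n, e, l, i, n, r, o)
Total nodes = 5 + 10 + 9 + 3 + 6 + 7 = 40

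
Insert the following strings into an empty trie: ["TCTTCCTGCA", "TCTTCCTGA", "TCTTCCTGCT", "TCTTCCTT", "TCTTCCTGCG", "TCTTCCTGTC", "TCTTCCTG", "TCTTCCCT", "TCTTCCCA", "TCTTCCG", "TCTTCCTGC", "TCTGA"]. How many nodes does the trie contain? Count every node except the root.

Count nodes per top-level branch (shared prefixes stored once):
  'T'-branch (TCTGA, TCTTCCCA, TCTTCCCT, TCTTCCG, TCTTCCTG, TCTTCCTGA, TCTTCCTGC, TCTTCCTGCA, TCTTCCTGCG, TCTTCCTGCT, TCTTCCTGTC, TCTTCCTT): 22 nodes
Sum: 22

22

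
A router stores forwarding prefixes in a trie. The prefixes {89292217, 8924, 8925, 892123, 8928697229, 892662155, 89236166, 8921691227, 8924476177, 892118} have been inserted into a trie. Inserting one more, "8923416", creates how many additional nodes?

"8923" is already a path in the trie; the remaining "416" must be added.
Each of the 3 remaining characters creates one node.

3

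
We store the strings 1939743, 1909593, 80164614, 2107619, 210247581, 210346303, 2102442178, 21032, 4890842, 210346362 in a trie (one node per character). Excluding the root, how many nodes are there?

54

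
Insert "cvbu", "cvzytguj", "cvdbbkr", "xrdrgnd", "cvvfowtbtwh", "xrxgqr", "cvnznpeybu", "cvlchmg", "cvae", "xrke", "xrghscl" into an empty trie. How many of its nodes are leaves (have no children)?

11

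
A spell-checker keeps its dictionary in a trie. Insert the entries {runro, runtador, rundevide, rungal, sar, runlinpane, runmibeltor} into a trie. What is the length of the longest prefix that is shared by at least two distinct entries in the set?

The deepest shared node is where two words last agree before diverging.
e.g. "rundevide" and "rungal" share the prefix "run" of length 3; no pair shares a longer one.
Longest shared-prefix length: 3

3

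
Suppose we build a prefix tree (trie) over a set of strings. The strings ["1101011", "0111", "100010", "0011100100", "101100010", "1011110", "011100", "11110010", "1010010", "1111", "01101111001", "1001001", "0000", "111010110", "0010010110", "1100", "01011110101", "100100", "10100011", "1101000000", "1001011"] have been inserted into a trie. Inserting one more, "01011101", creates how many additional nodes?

2

The longest prefix of "01011101" already in the trie is "010111" (length 6).
New nodes needed: |"01011101"| − 6 = 8 − 6 = 2.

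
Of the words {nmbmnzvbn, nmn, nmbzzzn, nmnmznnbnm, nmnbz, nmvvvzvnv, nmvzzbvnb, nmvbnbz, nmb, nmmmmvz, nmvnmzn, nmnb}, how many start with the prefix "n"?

12

Traverse to the node for "n", then collect every word in that subtree.
Words under "n": nmb, nmbmnzvbn, nmbzzzn, nmmmmvz, nmn, nmnb, nmnbz, nmnmznnbnm, nmvbnbz, nmvnmzn, nmvvvzvnv, nmvzzbvnb
Count: 12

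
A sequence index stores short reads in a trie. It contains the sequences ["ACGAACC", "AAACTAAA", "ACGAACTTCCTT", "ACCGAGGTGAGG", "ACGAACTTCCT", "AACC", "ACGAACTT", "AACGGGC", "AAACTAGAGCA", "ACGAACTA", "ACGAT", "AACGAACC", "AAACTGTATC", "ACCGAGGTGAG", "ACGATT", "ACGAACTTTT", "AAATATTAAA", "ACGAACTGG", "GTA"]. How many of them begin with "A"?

Traverse to the node for "A", then collect every word in that subtree.
Words under "A": AAACTAAA, AAACTAGAGCA, AAACTGTATC, AAATATTAAA, AACC, AACGAACC, AACGGGC, ACCGAGGTGAG, ACCGAGGTGAGG, ACGAACC, ACGAACTA, ACGAACTGG, ACGAACTT, ACGAACTTCCT, ACGAACTTCCTT, ACGAACTTTT, ACGAT, ACGATT
Count: 18

18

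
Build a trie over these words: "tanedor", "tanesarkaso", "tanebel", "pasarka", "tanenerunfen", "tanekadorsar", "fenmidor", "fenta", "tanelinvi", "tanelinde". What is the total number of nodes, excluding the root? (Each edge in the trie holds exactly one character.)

Trace insertions, counting only characters that open a new branch:
  "tanedor" → 7 new (t, a, n, e, d, o, r)
  "tanesarkaso" → prefix "tane" already present; 7 new (s, a, r, k, a, s, o)
  "tanebel" → prefix "tane" already present; 3 new (b, e, l)
  "pasarka" → 7 new (p, a, s, a, r, k, a)
  "tanenerunfen" → prefix "tane" already present; 8 new (n, e, r, u, n, f, e, n)
  "tanekadorsar" → prefix "tane" already present; 8 new (k, a, d, o, r, s, a, r)
  "fenmidor" → 8 new (f, e, n, m, i, d, o, r)
  "fenta" → prefix "fen" already present; 2 new (t, a)
  "tanelinvi" → prefix "tane" already present; 5 new (l, i, n, v, i)
  "tanelinde" → prefix "tanelin" already present; 2 new (d, e)
Total nodes = 7 + 7 + 3 + 7 + 8 + 8 + 8 + 2 + 5 + 2 = 57

57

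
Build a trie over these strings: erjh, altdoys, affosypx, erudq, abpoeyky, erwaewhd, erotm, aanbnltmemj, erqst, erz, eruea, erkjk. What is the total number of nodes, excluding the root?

For each word, the new-node count is its length minus the longest prefix already in the trie:
  "erjh" → 4 new (e, r, j, h)
  "altdoys" → 7 new (a, l, t, d, o, y, s)
  "affosypx" → prefix "a" already present; 7 new (f, f, o, s, y, p, x)
  "erudq" → prefix "er" already present; 3 new (u, d, q)
  "abpoeyky" → prefix "a" already present; 7 new (b, p, o, e, y, k, y)
  "erwaewhd" → prefix "er" already present; 6 new (w, a, e, w, h, d)
  "erotm" → prefix "er" already present; 3 new (o, t, m)
  "aanbnltmemj" → prefix "a" already present; 10 new (a, n, b, n, l, t, m, e, m, j)
  "erqst" → prefix "er" already present; 3 new (q, s, t)
  "erz" → prefix "er" already present; 1 new (z)
  "eruea" → prefix "eru" already present; 2 new (e, a)
  "erkjk" → prefix "er" already present; 3 new (k, j, k)
Total nodes = 4 + 7 + 7 + 3 + 7 + 6 + 3 + 10 + 3 + 1 + 2 + 3 = 56

56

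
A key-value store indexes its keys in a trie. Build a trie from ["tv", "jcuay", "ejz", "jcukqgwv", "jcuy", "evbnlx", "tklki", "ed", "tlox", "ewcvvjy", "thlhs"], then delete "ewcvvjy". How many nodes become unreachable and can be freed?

6

A node on "ewcvvjy"'s path can go only if nothing else ends at it or branches off below it.
The suffix "wcvvjy" (6 nodes) is used only by "ewcvvjy"; the node for "e" still has the child "j", so pruning stops there.
Nodes removed: 6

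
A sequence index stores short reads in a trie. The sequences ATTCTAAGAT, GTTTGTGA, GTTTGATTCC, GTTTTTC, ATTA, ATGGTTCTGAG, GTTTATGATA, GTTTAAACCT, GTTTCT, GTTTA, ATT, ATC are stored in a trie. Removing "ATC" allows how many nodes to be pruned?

After clearing the end-marker at "ATC", prune upward until reaching a node still needed by another word.
The suffix "C" (1 node) is used only by "ATC"; the node for "AT" still has the child "T", so pruning stops there.
Nodes removed: 1

1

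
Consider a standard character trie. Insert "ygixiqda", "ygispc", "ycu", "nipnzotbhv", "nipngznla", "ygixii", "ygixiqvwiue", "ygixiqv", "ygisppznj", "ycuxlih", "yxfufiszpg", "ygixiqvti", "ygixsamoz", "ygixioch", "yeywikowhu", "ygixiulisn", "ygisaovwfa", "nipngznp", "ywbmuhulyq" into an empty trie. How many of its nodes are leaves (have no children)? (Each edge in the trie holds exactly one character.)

Leaves are exactly the stored words that no other stored word extends.
Those words: "nipngznla", "nipngznp", "nipnzotbhv", "ycuxlih", "yeywikowhu", "ygisaovwfa", "ygispc", "ygisppznj", "ygixii", "ygixioch", "ygixiqda", "ygixiqvti", "ygixiqvwiue", "ygixiulisn", "ygixsamoz", "ywbmuhulyq", "yxfufiszpg"
Leaf count: 17

17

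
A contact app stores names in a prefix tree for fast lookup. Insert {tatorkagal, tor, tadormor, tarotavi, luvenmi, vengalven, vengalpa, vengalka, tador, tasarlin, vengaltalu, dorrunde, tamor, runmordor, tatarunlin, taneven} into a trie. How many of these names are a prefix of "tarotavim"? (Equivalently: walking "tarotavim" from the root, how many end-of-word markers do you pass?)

Traverse "tarotavim" character by character; count nodes along the way that are marked as word ends.
Prefixes of the query that are stored words: "tarotavi"
Count: 1

1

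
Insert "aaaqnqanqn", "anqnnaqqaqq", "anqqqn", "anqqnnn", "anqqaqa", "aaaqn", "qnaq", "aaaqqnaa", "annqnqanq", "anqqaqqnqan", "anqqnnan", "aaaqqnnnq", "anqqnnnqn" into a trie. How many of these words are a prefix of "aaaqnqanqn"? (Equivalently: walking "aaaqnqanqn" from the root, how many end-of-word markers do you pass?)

Traverse "aaaqnqanqn" character by character; count nodes along the way that are marked as word ends.
Prefixes of the query that are stored words: "aaaqn", "aaaqnqanqn"
Count: 2

2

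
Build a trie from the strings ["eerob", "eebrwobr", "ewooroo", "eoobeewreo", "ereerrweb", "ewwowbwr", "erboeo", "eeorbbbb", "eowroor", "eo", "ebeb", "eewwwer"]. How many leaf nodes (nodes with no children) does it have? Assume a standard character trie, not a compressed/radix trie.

11

Leaves are exactly the stored words that no other stored word extends.
Those words: "ebeb", "eebrwobr", "eeorbbbb", "eerob", "eewwwer", "eoobeewreo", "eowroor", "erboeo", "ereerrweb", "ewooroo", "ewwowbwr"
Leaf count: 11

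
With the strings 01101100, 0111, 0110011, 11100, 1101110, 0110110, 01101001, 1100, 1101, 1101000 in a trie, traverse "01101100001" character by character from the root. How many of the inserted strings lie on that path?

2

Check each prefix of "01101100001" against the stored set — each match is an end-marker on the path.
Prefixes of the query that are stored words: "0110110", "01101100"
Count: 2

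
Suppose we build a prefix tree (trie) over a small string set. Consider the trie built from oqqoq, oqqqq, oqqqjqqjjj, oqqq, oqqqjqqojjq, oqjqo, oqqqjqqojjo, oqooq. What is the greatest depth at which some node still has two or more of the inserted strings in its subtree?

10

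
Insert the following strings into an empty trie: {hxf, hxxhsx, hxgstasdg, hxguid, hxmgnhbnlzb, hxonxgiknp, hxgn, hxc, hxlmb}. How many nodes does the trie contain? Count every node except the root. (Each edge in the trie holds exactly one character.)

39

Trie structure (* marks end of a word):
(root)
└─ h
   └─ x
      ├─ c *
      ├─ f *
      ├─ g
      │  ├─ n *
      │  ├─ s
      │  │  └─ t
      │  │     └─ a
      │  │        └─ s
      │  │           └─ d
      │  │              └─ g *
      │  └─ u
      │     └─ i
      │        └─ d *
      ├─ l
      │  └─ m
      │     └─ b *
      ├─ m
      │  └─ g
      │     └─ n
      │        └─ h
      │           └─ b
      │              └─ n
      │                 └─ l
      │                    └─ z
      │                       └─ b *
      ├─ o
      │  └─ n
      │     └─ x
      │        └─ g
      │           └─ i
      │              └─ k
      │                 └─ n
      │                    └─ p *
      └─ x
         └─ h
            └─ s
               └─ x *
Counting every labelled node above: 39.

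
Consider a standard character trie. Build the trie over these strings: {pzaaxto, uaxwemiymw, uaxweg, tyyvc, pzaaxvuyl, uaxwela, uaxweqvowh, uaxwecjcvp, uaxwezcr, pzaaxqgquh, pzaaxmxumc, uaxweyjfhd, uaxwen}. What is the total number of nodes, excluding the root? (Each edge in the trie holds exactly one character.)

58

For each word, the new-node count is its length minus the longest prefix already in the trie:
  "pzaaxto" → 7 new (p, z, a, a, x, t, o)
  "uaxwemiymw" → 10 new (u, a, x, w, e, m, i, y, m, w)
  "uaxweg" → prefix "uaxwe" already present; 1 new (g)
  "tyyvc" → 5 new (t, y, y, v, c)
  "pzaaxvuyl" → prefix "pzaax" already present; 4 new (v, u, y, l)
  "uaxwela" → prefix "uaxwe" already present; 2 new (l, a)
  "uaxweqvowh" → prefix "uaxwe" already present; 5 new (q, v, o, w, h)
  "uaxwecjcvp" → prefix "uaxwe" already present; 5 new (c, j, c, v, p)
  "uaxwezcr" → prefix "uaxwe" already present; 3 new (z, c, r)
  "pzaaxqgquh" → prefix "pzaax" already present; 5 new (q, g, q, u, h)
  "pzaaxmxumc" → prefix "pzaax" already present; 5 new (m, x, u, m, c)
  "uaxweyjfhd" → prefix "uaxwe" already present; 5 new (y, j, f, h, d)
  "uaxwen" → prefix "uaxwe" already present; 1 new (n)
Total nodes = 7 + 10 + 1 + 5 + 4 + 2 + 5 + 5 + 3 + 5 + 5 + 5 + 1 = 58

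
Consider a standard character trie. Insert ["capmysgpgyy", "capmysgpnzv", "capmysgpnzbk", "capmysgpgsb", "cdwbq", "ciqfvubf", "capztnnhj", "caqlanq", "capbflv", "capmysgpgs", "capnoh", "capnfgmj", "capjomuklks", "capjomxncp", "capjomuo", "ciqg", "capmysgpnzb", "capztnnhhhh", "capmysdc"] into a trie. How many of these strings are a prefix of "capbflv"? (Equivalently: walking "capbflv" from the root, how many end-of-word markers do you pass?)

1

Traverse "capbflv" character by character; count nodes along the way that are marked as word ends.
Prefixes of the query that are stored words: "capbflv"
Count: 1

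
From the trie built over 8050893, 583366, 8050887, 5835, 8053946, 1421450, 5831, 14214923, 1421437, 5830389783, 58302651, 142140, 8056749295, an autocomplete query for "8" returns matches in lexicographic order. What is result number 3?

8053946

Filter for "8…" and sort: "8050887", "8050893", "8053946", "8056749295"
The 3rd is 8053946.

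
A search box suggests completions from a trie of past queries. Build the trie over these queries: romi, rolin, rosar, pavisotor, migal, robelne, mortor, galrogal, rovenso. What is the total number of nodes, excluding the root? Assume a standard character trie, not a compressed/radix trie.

Trace insertions, counting only characters that open a new branch:
  "romi" → 4 new (r, o, m, i)
  "rolin" → prefix "ro" already present; 3 new (l, i, n)
  "rosar" → prefix "ro" already present; 3 new (s, a, r)
  "pavisotor" → 9 new (p, a, v, i, s, o, t, o, r)
  "migal" → 5 new (m, i, g, a, l)
  "robelne" → prefix "ro" already present; 5 new (b, e, l, n, e)
  "mortor" → prefix "m" already present; 5 new (o, r, t, o, r)
  "galrogal" → 8 new (g, a, l, r, o, g, a, l)
  "rovenso" → prefix "ro" already present; 5 new (v, e, n, s, o)
Total nodes = 4 + 3 + 3 + 9 + 5 + 5 + 5 + 8 + 5 = 47

47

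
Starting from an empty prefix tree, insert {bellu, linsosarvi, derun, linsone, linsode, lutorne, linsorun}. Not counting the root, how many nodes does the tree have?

Trace insertions, counting only characters that open a new branch:
  "bellu" → 5 new (b, e, l, l, u)
  "linsosarvi" → 10 new (l, i, n, s, o, s, a, r, v, i)
  "derun" → 5 new (d, e, r, u, n)
  "linsone" → prefix "linso" already present; 2 new (n, e)
  "linsode" → prefix "linso" already present; 2 new (d, e)
  "lutorne" → prefix "l" already present; 6 new (u, t, o, r, n, e)
  "linsorun" → prefix "linso" already present; 3 new (r, u, n)
Total nodes = 5 + 10 + 5 + 2 + 2 + 6 + 3 = 33

33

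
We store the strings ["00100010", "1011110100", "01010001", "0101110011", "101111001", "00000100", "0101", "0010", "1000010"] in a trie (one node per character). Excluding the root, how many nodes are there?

44

Count nodes per top-level branch (shared prefixes stored once):
  '0'-branch (00000100, 0010, 00100010, 0101, 01010001, 0101110011): 27 nodes
  '1'-branch (1000010, 101111001, 1011110100): 17 nodes
Sum: 44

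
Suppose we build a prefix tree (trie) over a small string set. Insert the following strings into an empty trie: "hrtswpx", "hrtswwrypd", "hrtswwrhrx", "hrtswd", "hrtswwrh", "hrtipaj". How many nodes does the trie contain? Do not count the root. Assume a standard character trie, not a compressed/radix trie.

20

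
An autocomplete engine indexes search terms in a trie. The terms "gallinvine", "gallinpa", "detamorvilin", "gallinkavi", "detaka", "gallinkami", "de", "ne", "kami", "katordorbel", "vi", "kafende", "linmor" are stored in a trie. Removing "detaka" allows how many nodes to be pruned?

A node on "detaka"'s path can go only if nothing else ends at it or branches off below it.
The suffix "ka" (2 nodes) is used only by "detaka"; the node for "deta" still has the child "m", so pruning stops there.
Nodes removed: 2

2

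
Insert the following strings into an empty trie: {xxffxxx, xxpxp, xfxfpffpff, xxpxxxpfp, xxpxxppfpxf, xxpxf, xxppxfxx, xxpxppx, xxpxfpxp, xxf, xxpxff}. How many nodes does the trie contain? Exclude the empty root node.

Insert word by word; a character creates a node only if that edge doesn't already exist:
  "xxffxxx" → 7 new (x, x, f, f, x, x, x)
  "xxpxp" → prefix "xx" already present; 3 new (p, x, p)
  "xfxfpffpff" → prefix "x" already present; 9 new (f, x, f, p, f, f, p, f, f)
  "xxpxxxpfp" → prefix "xxpx" already present; 5 new (x, x, p, f, p)
  "xxpxxppfpxf" → prefix "xxpxx" already present; 6 new (p, p, f, p, x, f)
  "xxpxf" → prefix "xxpx" already present; 1 new (f)
  "xxppxfxx" → prefix "xxp" already present; 5 new (p, x, f, x, x)
  "xxpxppx" → prefix "xxpxp" already present; 2 new (p, x)
  "xxpxfpxp" → prefix "xxpxf" already present; 3 new (p, x, p)
  "xxf" → prefix "xxf" already present; 0 new (none)
  "xxpxff" → prefix "xxpxf" already present; 1 new (f)
Total nodes = 7 + 3 + 9 + 5 + 6 + 1 + 5 + 2 + 3 + 0 + 1 = 42

42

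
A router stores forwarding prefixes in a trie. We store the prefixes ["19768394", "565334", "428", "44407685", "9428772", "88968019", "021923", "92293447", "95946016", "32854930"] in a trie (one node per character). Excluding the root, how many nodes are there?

67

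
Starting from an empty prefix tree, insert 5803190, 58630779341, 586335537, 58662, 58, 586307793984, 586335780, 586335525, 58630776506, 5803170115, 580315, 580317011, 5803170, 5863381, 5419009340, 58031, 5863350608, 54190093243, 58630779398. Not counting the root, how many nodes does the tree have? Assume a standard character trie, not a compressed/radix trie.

59

Trace insertions, counting only characters that open a new branch:
  "5803190" → 7 new (5, 8, 0, 3, 1, 9, 0)
  "58630779341" → prefix "58" already present; 9 new (6, 3, 0, 7, 7, 9, 3, 4, 1)
  "586335537" → prefix "5863" already present; 5 new (3, 5, 5, 3, 7)
  "58662" → prefix "586" already present; 2 new (6, 2)
  "58" → prefix "58" already present; 0 new (none)
  "586307793984" → prefix "586307793" already present; 3 new (9, 8, 4)
  "586335780" → prefix "586335" already present; 3 new (7, 8, 0)
  "586335525" → prefix "5863355" already present; 2 new (2, 5)
  "58630776506" → prefix "5863077" already present; 4 new (6, 5, 0, 6)
  "5803170115" → prefix "58031" already present; 5 new (7, 0, 1, 1, 5)
  "580315" → prefix "58031" already present; 1 new (5)
  "580317011" → prefix "580317011" already present; 0 new (none)
  "5803170" → prefix "5803170" already present; 0 new (none)
  "5863381" → prefix "58633" already present; 2 new (8, 1)
  "5419009340" → prefix "5" already present; 9 new (4, 1, 9, 0, 0, 9, 3, 4, 0)
  "58031" → prefix "58031" already present; 0 new (none)
  "5863350608" → prefix "586335" already present; 4 new (0, 6, 0, 8)
  "54190093243" → prefix "54190093" already present; 3 new (2, 4, 3)
  "58630779398" → prefix "58630779398" already present; 0 new (none)
Total nodes = 7 + 9 + 5 + 2 + 0 + 3 + 3 + 2 + 4 + 5 + 1 + 0 + 0 + 2 + 9 + 0 + 4 + 3 + 0 = 59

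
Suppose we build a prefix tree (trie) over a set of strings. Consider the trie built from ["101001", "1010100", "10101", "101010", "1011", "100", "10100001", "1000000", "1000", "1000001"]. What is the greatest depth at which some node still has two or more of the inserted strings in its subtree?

Look for the deepest trie node that still has at least two words in its subtree.
e.g. "1000000" and "1000001" share the prefix "100000" of length 6; no pair shares a longer one.
Longest shared-prefix length: 6

6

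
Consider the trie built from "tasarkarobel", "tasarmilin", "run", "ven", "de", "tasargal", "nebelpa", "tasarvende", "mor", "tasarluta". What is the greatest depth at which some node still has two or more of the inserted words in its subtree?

Equivalently: take the maximum, over all pairs, of their longest common prefix length.
"tasargal" and "tasarkarobel" agree on "tasar" (5 characters) before diverging; nothing deeper is shared.
Longest shared-prefix length: 5

5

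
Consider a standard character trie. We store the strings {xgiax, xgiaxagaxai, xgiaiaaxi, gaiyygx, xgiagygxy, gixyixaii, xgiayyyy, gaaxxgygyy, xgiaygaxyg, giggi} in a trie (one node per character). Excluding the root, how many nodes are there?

56

Trace insertions, counting only characters that open a new branch:
  "xgiax" → 5 new (x, g, i, a, x)
  "xgiaxagaxai" → prefix "xgiax" already present; 6 new (a, g, a, x, a, i)
  "xgiaiaaxi" → prefix "xgia" already present; 5 new (i, a, a, x, i)
  "gaiyygx" → 7 new (g, a, i, y, y, g, x)
  "xgiagygxy" → prefix "xgia" already present; 5 new (g, y, g, x, y)
  "gixyixaii" → prefix "g" already present; 8 new (i, x, y, i, x, a, i, i)
  "xgiayyyy" → prefix "xgia" already present; 4 new (y, y, y, y)
  "gaaxxgygyy" → prefix "ga" already present; 8 new (a, x, x, g, y, g, y, y)
  "xgiaygaxyg" → prefix "xgiay" already present; 5 new (g, a, x, y, g)
  "giggi" → prefix "gi" already present; 3 new (g, g, i)
Total nodes = 5 + 6 + 5 + 7 + 5 + 8 + 4 + 8 + 5 + 3 = 56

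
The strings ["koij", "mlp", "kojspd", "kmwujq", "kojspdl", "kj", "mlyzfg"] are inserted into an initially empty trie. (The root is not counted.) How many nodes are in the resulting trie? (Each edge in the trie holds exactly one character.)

22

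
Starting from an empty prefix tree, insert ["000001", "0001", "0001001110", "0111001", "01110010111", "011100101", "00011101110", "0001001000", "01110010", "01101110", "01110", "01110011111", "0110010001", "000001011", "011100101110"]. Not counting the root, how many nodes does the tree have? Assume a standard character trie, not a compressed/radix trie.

For each word, the new-node count is its length minus the longest prefix already in the trie:
  "000001" → 6 new (0, 0, 0, 0, 0, 1)
  "0001" → prefix "000" already present; 1 new (1)
  "0001001110" → prefix "0001" already present; 6 new (0, 0, 1, 1, 1, 0)
  "0111001" → prefix "0" already present; 6 new (1, 1, 1, 0, 0, 1)
  "01110010111" → prefix "0111001" already present; 4 new (0, 1, 1, 1)
  "011100101" → prefix "011100101" already present; 0 new (none)
  "00011101110" → prefix "0001" already present; 7 new (1, 1, 0, 1, 1, 1, 0)
  "0001001000" → prefix "0001001" already present; 3 new (0, 0, 0)
  "01110010" → prefix "01110010" already present; 0 new (none)
  "01101110" → prefix "011" already present; 5 new (0, 1, 1, 1, 0)
  "01110" → prefix "01110" already present; 0 new (none)
  "01110011111" → prefix "0111001" already present; 4 new (1, 1, 1, 1)
  "0110010001" → prefix "0110" already present; 6 new (0, 1, 0, 0, 0, 1)
  "000001011" → prefix "000001" already present; 3 new (0, 1, 1)
  "011100101110" → prefix "01110010111" already present; 1 new (0)
Total nodes = 6 + 1 + 6 + 6 + 4 + 0 + 7 + 3 + 0 + 5 + 0 + 4 + 6 + 3 + 1 = 52

52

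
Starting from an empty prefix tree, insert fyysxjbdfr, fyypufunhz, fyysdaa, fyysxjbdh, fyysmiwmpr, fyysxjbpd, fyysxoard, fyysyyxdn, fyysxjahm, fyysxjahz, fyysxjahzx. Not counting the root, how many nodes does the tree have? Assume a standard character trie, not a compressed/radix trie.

For each word, the new-node count is its length minus the longest prefix already in the trie:
  "fyysxjbdfr" → 10 new (f, y, y, s, x, j, b, d, f, r)
  "fyypufunhz" → prefix "fyy" already present; 7 new (p, u, f, u, n, h, z)
  "fyysdaa" → prefix "fyys" already present; 3 new (d, a, a)
  "fyysxjbdh" → prefix "fyysxjbd" already present; 1 new (h)
  "fyysmiwmpr" → prefix "fyys" already present; 6 new (m, i, w, m, p, r)
  "fyysxjbpd" → prefix "fyysxjb" already present; 2 new (p, d)
  "fyysxoard" → prefix "fyysx" already present; 4 new (o, a, r, d)
  "fyysyyxdn" → prefix "fyys" already present; 5 new (y, y, x, d, n)
  "fyysxjahm" → prefix "fyysxj" already present; 3 new (a, h, m)
  "fyysxjahz" → prefix "fyysxjah" already present; 1 new (z)
  "fyysxjahzx" → prefix "fyysxjahz" already present; 1 new (x)
Total nodes = 10 + 7 + 3 + 1 + 6 + 2 + 4 + 5 + 3 + 1 + 1 = 43

43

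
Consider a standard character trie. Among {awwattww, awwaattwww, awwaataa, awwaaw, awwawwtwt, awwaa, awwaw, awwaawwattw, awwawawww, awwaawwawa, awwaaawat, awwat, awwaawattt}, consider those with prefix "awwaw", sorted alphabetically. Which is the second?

awwawawww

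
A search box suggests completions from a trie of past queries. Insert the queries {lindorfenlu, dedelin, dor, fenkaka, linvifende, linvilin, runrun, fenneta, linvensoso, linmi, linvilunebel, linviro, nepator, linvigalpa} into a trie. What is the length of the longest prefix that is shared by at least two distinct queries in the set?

Look for the deepest trie node that still has at least two words in its subtree.
"linvilin" and "linvilunebel" agree on "linvil" (6 characters) before diverging; nothing deeper is shared.
Longest shared-prefix length: 6

6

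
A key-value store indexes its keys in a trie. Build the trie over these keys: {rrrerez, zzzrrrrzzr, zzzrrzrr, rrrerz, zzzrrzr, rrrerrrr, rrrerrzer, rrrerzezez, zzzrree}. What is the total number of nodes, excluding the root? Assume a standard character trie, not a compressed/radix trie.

Insert word by word; a character creates a node only if that edge doesn't already exist:
  "rrrerez" → 7 new (r, r, r, e, r, e, z)
  "zzzrrrrzzr" → 10 new (z, z, z, r, r, r, r, z, z, r)
  "zzzrrzrr" → prefix "zzzrr" already present; 3 new (z, r, r)
  "rrrerz" → prefix "rrrer" already present; 1 new (z)
  "zzzrrzr" → prefix "zzzrrzr" already present; 0 new (none)
  "rrrerrrr" → prefix "rrrer" already present; 3 new (r, r, r)
  "rrrerrzer" → prefix "rrrerr" already present; 3 new (z, e, r)
  "rrrerzezez" → prefix "rrrerz" already present; 4 new (e, z, e, z)
  "zzzrree" → prefix "zzzrr" already present; 2 new (e, e)
Total nodes = 7 + 10 + 3 + 1 + 0 + 3 + 3 + 4 + 2 = 33

33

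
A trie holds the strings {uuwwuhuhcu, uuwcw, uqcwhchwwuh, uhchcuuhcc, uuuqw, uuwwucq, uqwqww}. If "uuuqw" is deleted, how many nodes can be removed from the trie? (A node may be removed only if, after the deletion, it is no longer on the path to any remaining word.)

3

Walk "uuuqw" from the leaf back toward the root, removing each node that no remaining word uses.
The suffix "uqw" (3 nodes) is used only by "uuuqw"; the node for "uu" still has the child "w", so pruning stops there.
Nodes removed: 3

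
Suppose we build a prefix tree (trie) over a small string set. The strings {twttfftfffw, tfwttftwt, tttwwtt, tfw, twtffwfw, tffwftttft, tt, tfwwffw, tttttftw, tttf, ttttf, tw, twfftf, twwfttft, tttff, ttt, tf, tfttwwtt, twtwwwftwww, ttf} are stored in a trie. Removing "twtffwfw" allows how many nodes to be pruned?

After clearing the end-marker at "twtffwfw", prune upward until reaching a node still needed by another word.
The suffix "ffwfw" (5 nodes) is used only by "twtffwfw"; the node for "twt" still has the child "t", so pruning stops there.
Nodes removed: 5

5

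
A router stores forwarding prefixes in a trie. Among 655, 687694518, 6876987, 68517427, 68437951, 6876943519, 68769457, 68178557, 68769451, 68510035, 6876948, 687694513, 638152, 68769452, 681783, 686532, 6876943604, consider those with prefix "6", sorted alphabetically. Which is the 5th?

DFS of the "6" subtree visits, in order: "638152", "655", "681783", "68178557", "68437951", "68510035", "68517427", "686532", "6876943519", "6876943604", "68769451", "687694513", "687694518", "68769452", "68769457", "6876948", "6876987"
Position 5: 68437951

68437951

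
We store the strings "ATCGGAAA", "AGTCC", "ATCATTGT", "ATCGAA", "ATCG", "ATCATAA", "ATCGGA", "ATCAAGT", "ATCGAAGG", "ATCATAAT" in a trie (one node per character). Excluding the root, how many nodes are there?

27

Insert word by word; a character creates a node only if that edge doesn't already exist:
  "ATCGGAAA" → 8 new (A, T, C, G, G, A, A, A)
  "AGTCC" → prefix "A" already present; 4 new (G, T, C, C)
  "ATCATTGT" → prefix "ATC" already present; 5 new (A, T, T, G, T)
  "ATCGAA" → prefix "ATCG" already present; 2 new (A, A)
  "ATCG" → prefix "ATCG" already present; 0 new (none)
  "ATCATAA" → prefix "ATCAT" already present; 2 new (A, A)
  "ATCGGA" → prefix "ATCGGA" already present; 0 new (none)
  "ATCAAGT" → prefix "ATCA" already present; 3 new (A, G, T)
  "ATCGAAGG" → prefix "ATCGAA" already present; 2 new (G, G)
  "ATCATAAT" → prefix "ATCATAA" already present; 1 new (T)
Total nodes = 8 + 4 + 5 + 2 + 0 + 2 + 0 + 3 + 2 + 1 = 27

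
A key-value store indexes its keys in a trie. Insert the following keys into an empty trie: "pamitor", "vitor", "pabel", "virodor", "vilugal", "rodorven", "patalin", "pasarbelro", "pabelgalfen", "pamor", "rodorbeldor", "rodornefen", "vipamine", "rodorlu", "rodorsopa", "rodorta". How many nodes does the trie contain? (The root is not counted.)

For each word, the new-node count is its length minus the longest prefix already in the trie:
  "pamitor" → 7 new (p, a, m, i, t, o, r)
  "vitor" → 5 new (v, i, t, o, r)
  "pabel" → prefix "pa" already present; 3 new (b, e, l)
  "virodor" → prefix "vi" already present; 5 new (r, o, d, o, r)
  "vilugal" → prefix "vi" already present; 5 new (l, u, g, a, l)
  "rodorven" → 8 new (r, o, d, o, r, v, e, n)
  "patalin" → prefix "pa" already present; 5 new (t, a, l, i, n)
  "pasarbelro" → prefix "pa" already present; 8 new (s, a, r, b, e, l, r, o)
  "pabelgalfen" → prefix "pabel" already present; 6 new (g, a, l, f, e, n)
  "pamor" → prefix "pam" already present; 2 new (o, r)
  "rodorbeldor" → prefix "rodor" already present; 6 new (b, e, l, d, o, r)
  "rodornefen" → prefix "rodor" already present; 5 new (n, e, f, e, n)
  "vipamine" → prefix "vi" already present; 6 new (p, a, m, i, n, e)
  "rodorlu" → prefix "rodor" already present; 2 new (l, u)
  "rodorsopa" → prefix "rodor" already present; 4 new (s, o, p, a)
  "rodorta" → prefix "rodor" already present; 2 new (t, a)
Total nodes = 7 + 5 + 3 + 5 + 5 + 8 + 5 + 8 + 6 + 2 + 6 + 5 + 6 + 2 + 4 + 2 = 79

79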